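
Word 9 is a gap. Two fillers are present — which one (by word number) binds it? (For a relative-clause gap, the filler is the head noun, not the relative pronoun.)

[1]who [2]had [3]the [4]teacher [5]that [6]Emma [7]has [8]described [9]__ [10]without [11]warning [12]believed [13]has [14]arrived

4

The marked gap is inside the relative clause, the direct object of "described".
Its filler is the head noun "teacher" (via "that"), at word 4.
(The other dependency links word 1 to a gap after word 12.)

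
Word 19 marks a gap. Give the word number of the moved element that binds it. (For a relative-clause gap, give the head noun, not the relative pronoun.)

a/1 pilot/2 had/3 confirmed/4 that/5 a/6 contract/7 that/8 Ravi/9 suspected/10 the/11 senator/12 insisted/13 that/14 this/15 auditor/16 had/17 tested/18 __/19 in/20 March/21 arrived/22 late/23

7

The gap at 19 is the object of "tested", inside a relative clause.
The relative pronoun is "that" (word 8); it is bound by the head noun immediately before it.
Its filler is the head noun "contract", at word 7.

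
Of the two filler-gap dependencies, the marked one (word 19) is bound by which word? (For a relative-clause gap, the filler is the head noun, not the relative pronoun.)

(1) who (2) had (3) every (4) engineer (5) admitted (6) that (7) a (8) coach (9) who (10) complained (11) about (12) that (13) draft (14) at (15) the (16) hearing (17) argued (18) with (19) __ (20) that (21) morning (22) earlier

1

The marked gap is the object of the preposition "with" of "argued".
Its filler is the fronted wh-phrase "who", at word 1.
(The other dependency links word 8 to a gap after word 9.)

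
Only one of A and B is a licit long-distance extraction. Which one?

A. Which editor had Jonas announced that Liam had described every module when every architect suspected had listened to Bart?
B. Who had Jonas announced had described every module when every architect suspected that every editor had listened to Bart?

In A, the wh-phrase is extracted from inside an adjunct island (introduced by "when"), which blocks movement.
In B, the extraction path crosses only that-complement boundaries, which are transparent.
So B is grammatical.

B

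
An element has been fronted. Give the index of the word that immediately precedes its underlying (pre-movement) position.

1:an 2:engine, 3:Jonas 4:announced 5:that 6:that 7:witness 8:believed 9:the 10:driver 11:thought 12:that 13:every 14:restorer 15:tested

15

The displaced element is "an engine" (word 2).
It is linked across 3 clause boundaries (that → Ø → that).
It functions as the direct object of "tested", so the gap sits immediately after word 15 ("tested").
Base order: Jonas announced that that witness believed the driver thought that every restorer tested an engine.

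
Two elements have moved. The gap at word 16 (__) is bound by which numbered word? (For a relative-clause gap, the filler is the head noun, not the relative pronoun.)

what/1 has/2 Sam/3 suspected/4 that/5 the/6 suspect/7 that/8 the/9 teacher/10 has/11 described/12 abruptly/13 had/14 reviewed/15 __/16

The marked gap is the direct object of "reviewed".
Its filler is the fronted wh-phrase "what", at word 1.
(The other dependency links word 7 to a gap after word 12.)

1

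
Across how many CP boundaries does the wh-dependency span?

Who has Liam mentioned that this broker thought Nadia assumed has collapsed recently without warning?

3

"who" is extracted from the subject of "collapsed".
Boundaries crossed, outermost first: [that], [Ø], [Ø] — 3 in total.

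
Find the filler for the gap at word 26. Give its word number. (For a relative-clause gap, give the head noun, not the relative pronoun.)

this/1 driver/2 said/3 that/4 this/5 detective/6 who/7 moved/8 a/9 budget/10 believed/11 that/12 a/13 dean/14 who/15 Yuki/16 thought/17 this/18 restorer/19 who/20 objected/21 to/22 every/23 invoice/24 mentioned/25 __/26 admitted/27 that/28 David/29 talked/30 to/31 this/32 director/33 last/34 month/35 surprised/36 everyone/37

The gap at 26 is the subject of "admitted", inside a relative clause.
The relative pronoun is "who" (word 15); it is bound by the head noun immediately before it.
Its filler is the head noun "dean", at word 14.

14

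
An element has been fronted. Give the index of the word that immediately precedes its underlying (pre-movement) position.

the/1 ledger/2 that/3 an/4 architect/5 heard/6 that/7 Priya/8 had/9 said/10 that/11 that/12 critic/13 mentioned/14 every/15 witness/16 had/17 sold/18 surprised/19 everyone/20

18

The displaced element is "the ledger" (word 2).
It is linked across 3 clause boundaries (that → that → Ø).
It functions as the direct object of "sold", so the gap sits immediately after word 18 ("sold").
Base order: An architect heard that Priya had said that that critic mentioned every witness had sold the ledger.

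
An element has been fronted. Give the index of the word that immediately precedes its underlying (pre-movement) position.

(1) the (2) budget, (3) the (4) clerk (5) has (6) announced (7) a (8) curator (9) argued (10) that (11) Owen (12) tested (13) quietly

12

The displaced element is "the budget" (word 2).
It is linked across 2 clause boundaries (Ø → that).
It functions as the direct object of "tested", so the gap sits immediately after word 12 ("tested").
Base order: The clerk has announced a curator argued that Owen tested the budget quietly.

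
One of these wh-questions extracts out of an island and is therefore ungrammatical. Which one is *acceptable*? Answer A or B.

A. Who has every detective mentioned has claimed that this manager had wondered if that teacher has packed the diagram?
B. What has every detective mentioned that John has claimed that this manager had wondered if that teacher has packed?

In B, the wh-phrase is extracted from inside a wh-island (introduced by "if"), which blocks movement.
In A, the extraction path crosses only that-complement boundaries, which are transparent.
So A is grammatical.

A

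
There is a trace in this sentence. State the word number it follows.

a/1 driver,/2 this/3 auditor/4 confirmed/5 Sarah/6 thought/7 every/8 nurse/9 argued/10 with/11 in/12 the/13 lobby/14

The displaced element is "a driver" (word 2).
It is linked across 2 clause boundaries (Ø → Ø).
It functions as the object of the preposition "with" of "argued", so the gap sits immediately after word 11 ("with").
Base order: This auditor confirmed Sarah thought every nurse argued with a driver in the lobby.

11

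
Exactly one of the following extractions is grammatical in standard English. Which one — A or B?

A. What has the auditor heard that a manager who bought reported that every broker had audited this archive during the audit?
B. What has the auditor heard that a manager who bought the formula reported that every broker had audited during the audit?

In A, the wh-phrase is extracted from inside a complex-NP island (relative clause) (introduced by "who"), which blocks movement.
In B, the extraction path crosses only that-complement boundaries, which are transparent.
So B is grammatical.

B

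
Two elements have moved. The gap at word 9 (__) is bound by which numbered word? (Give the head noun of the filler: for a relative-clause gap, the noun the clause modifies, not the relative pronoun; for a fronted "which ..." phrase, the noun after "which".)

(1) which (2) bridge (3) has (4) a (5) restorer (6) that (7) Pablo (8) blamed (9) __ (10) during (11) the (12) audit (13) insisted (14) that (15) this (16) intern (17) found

The marked gap is inside the relative clause, the direct object of "blamed".
Its filler is the head noun "restorer" (via "that"), at word 5.
(The other dependency links word 2 to a gap after word 17.)

5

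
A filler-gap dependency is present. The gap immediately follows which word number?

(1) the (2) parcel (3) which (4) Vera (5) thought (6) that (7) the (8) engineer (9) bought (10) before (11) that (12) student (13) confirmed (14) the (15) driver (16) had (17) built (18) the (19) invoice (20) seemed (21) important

9

The displaced element is "the parcel" (word 2).
It is linked across 1 clause boundary (that).
It functions as the direct object of "bought", so the gap sits immediately after word 9 ("bought").
Base order: Vera thought that the engineer bought the parcel before that student confirmed the driver had built the invoice.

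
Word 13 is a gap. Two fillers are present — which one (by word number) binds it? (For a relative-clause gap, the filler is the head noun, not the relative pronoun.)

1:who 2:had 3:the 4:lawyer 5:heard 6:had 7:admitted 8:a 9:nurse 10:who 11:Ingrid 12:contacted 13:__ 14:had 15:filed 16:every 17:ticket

9

The marked gap is inside the relative clause, the direct object of "contacted".
Its filler is the head noun "nurse" (via "who"), at word 9.
(The other dependency links word 1 to a gap after word 5.)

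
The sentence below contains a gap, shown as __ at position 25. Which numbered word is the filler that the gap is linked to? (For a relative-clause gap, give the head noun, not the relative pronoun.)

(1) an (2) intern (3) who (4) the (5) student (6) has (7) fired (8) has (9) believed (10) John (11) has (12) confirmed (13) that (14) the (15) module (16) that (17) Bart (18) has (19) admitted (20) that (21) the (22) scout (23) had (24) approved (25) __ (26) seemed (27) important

15

The gap at 25 is the object of "approved", inside a relative clause.
The relative pronoun is "that" (word 16); it is bound by the head noun immediately before it.
Its filler is the head noun "module", at word 15.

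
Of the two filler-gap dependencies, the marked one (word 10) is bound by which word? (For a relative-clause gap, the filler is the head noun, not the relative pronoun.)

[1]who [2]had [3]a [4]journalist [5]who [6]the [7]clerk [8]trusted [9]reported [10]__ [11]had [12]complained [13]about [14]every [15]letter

The marked gap is the subject of "complained".
Its filler is the fronted wh-phrase "who", at word 1.
(The other dependency links word 4 to a gap after word 8.)

1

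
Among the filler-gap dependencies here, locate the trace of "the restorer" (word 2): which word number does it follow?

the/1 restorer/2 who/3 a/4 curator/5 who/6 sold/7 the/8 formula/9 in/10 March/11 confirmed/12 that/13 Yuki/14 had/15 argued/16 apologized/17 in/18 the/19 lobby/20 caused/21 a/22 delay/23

16

The displaced element is "the restorer" (word 2).
It is linked across 2 clause boundaries (that → Ø).
It functions as the subject of "apologized", so the gap sits immediately after word 16 ("argued").
Base order: A curator who sold the formula in March confirmed that Yuki had argued that the restorer apologized in the lobby.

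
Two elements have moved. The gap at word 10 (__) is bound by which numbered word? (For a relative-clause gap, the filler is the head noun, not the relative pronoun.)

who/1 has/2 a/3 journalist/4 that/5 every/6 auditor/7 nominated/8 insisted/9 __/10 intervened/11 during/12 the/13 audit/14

1

The marked gap is the subject of "intervened".
Its filler is the fronted wh-phrase "who", at word 1.
(The other dependency links word 4 to a gap after word 8.)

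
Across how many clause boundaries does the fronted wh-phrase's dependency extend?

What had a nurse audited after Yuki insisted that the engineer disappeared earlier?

"what" originates inside the matrix clause — no clause boundary is crossed.

0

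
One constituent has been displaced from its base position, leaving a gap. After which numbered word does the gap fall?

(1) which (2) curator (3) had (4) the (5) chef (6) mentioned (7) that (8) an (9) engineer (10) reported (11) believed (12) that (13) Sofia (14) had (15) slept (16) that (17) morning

The displaced element is "which curator" (word 2).
It is linked across 2 clause boundaries (that → Ø).
It functions as the subject of "believed", so the gap sits immediately after word 10 ("reported").
Base order: The chef had mentioned that an engineer reported that which curator believed that Sofia had slept that morning.

10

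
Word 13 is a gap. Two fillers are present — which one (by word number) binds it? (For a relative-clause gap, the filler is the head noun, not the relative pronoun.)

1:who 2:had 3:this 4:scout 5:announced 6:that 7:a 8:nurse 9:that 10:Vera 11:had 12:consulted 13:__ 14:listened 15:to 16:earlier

8

The marked gap is inside the relative clause, the direct object of "consulted".
Its filler is the head noun "nurse" (via "that"), at word 8.
(The other dependency links word 1 to a gap after word 15.)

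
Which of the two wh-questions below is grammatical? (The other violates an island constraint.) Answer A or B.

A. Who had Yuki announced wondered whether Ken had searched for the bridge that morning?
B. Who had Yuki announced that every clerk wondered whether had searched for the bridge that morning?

A

In B, the wh-phrase is extracted from inside a wh-island (introduced by "whether"), which blocks movement.
In A, the extraction path crosses only that-complement boundaries, which are transparent.
So A is grammatical.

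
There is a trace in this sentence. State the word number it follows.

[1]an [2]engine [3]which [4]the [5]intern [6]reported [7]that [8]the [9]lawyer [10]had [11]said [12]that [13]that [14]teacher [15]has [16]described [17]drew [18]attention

16

The displaced element is "an engine" (word 2).
It is linked across 2 clause boundaries (that → that).
It functions as the direct object of "described", so the gap sits immediately after word 16 ("described").
Base order: The intern reported that the lawyer had said that that teacher has described an engine.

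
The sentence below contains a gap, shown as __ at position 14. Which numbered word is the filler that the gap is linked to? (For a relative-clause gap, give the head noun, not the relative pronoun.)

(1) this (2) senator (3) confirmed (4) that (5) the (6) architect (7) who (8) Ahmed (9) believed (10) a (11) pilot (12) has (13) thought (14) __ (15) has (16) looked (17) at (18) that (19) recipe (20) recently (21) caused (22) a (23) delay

6

The gap at 14 is the subject of "looked", inside a relative clause.
The relative pronoun is "who" (word 7); it is bound by the head noun immediately before it.
Its filler is the head noun "architect", at word 6.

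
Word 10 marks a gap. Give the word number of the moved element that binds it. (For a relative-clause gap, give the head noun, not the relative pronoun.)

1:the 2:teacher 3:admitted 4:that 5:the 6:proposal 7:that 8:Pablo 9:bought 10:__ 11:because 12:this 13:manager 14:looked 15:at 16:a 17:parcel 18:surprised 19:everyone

The gap at 10 is the object of "bought", inside a relative clause.
The relative pronoun is "that" (word 7); it is bound by the head noun immediately before it.
Its filler is the head noun "proposal", at word 6.

6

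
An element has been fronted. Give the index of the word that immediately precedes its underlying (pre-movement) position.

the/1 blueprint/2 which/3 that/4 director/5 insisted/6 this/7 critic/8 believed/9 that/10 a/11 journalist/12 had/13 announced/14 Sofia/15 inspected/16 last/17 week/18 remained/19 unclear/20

16

The displaced element is "the blueprint" (word 2).
It is linked across 3 clause boundaries (Ø → that → Ø).
It functions as the direct object of "inspected", so the gap sits immediately after word 16 ("inspected").
Base order: That director insisted this critic believed that a journalist had announced Sofia inspected the blueprint last week.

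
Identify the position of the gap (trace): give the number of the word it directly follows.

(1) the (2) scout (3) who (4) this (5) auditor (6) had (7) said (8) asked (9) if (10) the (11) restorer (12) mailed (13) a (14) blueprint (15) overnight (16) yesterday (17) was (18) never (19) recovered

The displaced element is "the scout" (word 2).
It is linked across 1 clause boundary (Ø).
It functions as the subject of "asked", so the gap sits immediately after word 7 ("said").
Base order: This auditor had said the scout asked if the restorer mailed a blueprint overnight yesterday.

7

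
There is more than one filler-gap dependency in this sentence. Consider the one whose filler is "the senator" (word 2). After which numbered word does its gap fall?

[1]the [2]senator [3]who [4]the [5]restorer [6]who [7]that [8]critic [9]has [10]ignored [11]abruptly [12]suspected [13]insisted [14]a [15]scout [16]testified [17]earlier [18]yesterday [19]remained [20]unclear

The displaced element is "the senator" (word 2).
It is linked across 1 clause boundary (Ø).
It functions as the subject of "insisted", so the gap sits immediately after word 12 ("suspected").
Base order: The restorer who that critic has ignored abruptly suspected that the senator insisted a scout testified earlier yesterday.

12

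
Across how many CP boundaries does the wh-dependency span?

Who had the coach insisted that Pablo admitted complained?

"who" is extracted from the subject of "complained".
Boundaries crossed, outermost first: [that], [Ø] — 2 in total.

2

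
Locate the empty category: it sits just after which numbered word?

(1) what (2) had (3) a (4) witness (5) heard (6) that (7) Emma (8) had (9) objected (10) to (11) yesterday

The displaced element is "what" (word 1).
It is linked across 1 clause boundary (that).
It functions as the object of the preposition "to" of "objected", so the gap sits immediately after word 10 ("to").
Base order: A witness had heard that Emma had objected to what yesterday.

10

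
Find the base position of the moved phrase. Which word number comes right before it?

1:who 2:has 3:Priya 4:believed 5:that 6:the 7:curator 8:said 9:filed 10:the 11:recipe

8

The displaced element is "who" (word 1).
It is linked across 2 clause boundaries (that → Ø).
It functions as the subject of "filed", so the gap sits immediately after word 8 ("said").
Base order: Priya has believed that the curator said that who filed the recipe.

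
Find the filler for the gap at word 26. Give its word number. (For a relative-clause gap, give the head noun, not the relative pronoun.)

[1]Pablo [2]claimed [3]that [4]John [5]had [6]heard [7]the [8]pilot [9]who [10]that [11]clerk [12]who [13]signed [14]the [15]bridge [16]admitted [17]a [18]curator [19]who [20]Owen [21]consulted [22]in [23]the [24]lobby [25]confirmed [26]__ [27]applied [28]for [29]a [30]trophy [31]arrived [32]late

8

The gap at 26 is the subject of "applied", inside a relative clause.
The relative pronoun is "who" (word 9); it is bound by the head noun immediately before it.
Its filler is the head noun "pilot", at word 8.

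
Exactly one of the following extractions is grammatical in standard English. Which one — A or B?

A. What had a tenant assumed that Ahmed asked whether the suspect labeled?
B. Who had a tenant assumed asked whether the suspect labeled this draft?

In A, the wh-phrase is extracted from inside a wh-island (introduced by "whether"), which blocks movement.
In B, the extraction path crosses only that-complement boundaries, which are transparent.
So B is grammatical.

B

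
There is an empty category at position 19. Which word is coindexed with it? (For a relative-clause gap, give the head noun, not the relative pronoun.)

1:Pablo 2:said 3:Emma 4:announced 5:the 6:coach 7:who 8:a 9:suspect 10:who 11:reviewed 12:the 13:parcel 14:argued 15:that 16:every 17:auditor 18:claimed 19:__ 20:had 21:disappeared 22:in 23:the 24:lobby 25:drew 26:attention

6

The gap at 19 is the subject of "disappeared", inside a relative clause.
The relative pronoun is "who" (word 7); it is bound by the head noun immediately before it.
Its filler is the head noun "coach", at word 6.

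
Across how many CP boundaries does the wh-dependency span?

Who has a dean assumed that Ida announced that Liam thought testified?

"who" is extracted from the subject of "testified".
Boundaries crossed, outermost first: [that], [that], [Ø] — 3 in total.

3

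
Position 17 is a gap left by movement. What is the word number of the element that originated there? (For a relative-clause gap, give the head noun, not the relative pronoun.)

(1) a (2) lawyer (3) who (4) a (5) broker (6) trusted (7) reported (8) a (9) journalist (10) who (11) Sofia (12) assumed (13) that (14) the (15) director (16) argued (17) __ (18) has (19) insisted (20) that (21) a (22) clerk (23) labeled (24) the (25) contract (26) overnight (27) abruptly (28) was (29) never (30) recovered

9

The gap at 17 is the subject of "insisted", inside a relative clause.
The relative pronoun is "who" (word 10); it is bound by the head noun immediately before it.
Its filler is the head noun "journalist", at word 9.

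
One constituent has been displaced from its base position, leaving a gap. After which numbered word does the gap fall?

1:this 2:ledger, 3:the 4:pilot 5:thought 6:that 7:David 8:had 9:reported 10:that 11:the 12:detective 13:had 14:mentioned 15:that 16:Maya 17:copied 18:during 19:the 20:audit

The displaced element is "this ledger" (word 2).
It is linked across 3 clause boundaries (that → that → that).
It functions as the direct object of "copied", so the gap sits immediately after word 17 ("copied").
Base order: The pilot thought that David had reported that the detective had mentioned that Maya copied this ledger during the audit.

17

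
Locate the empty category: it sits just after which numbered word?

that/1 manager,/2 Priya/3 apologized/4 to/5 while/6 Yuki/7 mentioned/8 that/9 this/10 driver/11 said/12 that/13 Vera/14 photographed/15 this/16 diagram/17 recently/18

5

The displaced element is "that manager" (word 2).
It functions as the object of the preposition "to" of "apologized", so the gap sits immediately after word 5 ("to").
Base order: Priya apologized to that manager while Yuki mentioned that this driver said that Vera photographed this diagram recently.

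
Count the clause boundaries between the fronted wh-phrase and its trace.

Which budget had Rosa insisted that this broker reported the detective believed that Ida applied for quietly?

3

"which budget" is extracted from the PP object of "applied".
Boundaries crossed, outermost first: [that], [Ø], [that] — 3 in total.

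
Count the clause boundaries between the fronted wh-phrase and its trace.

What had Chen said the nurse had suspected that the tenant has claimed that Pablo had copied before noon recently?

3

"what" is extracted from the object of "copied".
Boundaries crossed, outermost first: [Ø], [that], [that] — 3 in total.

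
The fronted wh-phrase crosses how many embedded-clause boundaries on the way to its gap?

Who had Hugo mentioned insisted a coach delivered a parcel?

1

"who" is extracted from the subject of "insisted".
Boundaries crossed, outermost first: [Ø] — 1 in total.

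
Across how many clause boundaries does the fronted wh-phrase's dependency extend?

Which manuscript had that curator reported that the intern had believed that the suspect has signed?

"which manuscript" is extracted from the object of "signed".
Boundaries crossed, outermost first: [that], [that] — 2 in total.

2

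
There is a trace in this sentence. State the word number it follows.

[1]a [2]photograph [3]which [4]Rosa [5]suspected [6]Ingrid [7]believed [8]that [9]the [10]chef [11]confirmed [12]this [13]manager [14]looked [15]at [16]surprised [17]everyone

The displaced element is "a photograph" (word 2).
It is linked across 3 clause boundaries (Ø → that → Ø).
It functions as the object of the preposition "at" of "looked", so the gap sits immediately after word 15 ("at").
Base order: Rosa suspected Ingrid believed that the chef confirmed this manager looked at a photograph.

15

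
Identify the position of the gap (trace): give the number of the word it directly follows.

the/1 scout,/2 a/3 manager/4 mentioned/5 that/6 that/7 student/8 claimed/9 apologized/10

The displaced element is "the scout" (word 2).
It is linked across 2 clause boundaries (that → Ø).
It functions as the subject of "apologized", so the gap sits immediately after word 9 ("claimed").
Base order: A manager mentioned that that student claimed that the scout apologized.

9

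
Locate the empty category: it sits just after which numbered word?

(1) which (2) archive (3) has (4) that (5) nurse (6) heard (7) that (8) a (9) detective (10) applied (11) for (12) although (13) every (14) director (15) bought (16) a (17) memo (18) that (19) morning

The displaced element is "which archive" (word 2).
It is linked across 1 clause boundary (that).
It functions as the object of the preposition "for" of "applied", so the gap sits immediately after word 11 ("for").
Base order: That nurse has heard that a detective applied for which archive although every director bought a memo that morning.

11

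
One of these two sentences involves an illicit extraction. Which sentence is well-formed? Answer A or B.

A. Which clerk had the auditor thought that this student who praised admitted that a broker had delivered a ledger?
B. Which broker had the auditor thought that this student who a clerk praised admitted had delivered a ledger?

In A, the wh-phrase is extracted from inside a complex-NP island (relative clause) (introduced by "who"), which blocks movement.
In B, the extraction path crosses only that-complement boundaries, which are transparent.
So B is grammatical.

B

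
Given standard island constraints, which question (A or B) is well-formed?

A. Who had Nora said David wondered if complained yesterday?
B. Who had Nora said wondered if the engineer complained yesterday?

In A, the wh-phrase is extracted from inside a wh-island (introduced by "if"), which blocks movement.
In B, the extraction path crosses only that-complement boundaries, which are transparent.
So B is grammatical.

B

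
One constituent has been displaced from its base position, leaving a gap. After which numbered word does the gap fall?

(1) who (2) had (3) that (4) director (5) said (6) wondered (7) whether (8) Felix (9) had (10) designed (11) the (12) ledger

The displaced element is "who" (word 1).
It is linked across 1 clause boundary (Ø).
It functions as the subject of "wondered", so the gap sits immediately after word 5 ("said").
Base order: That director had said that who wondered whether Felix had designed the ledger.

5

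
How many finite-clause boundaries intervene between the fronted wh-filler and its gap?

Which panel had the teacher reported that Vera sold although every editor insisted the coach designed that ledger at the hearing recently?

"which panel" is extracted from the object of "sold".
Boundaries crossed, outermost first: [that] — 1 in total.

1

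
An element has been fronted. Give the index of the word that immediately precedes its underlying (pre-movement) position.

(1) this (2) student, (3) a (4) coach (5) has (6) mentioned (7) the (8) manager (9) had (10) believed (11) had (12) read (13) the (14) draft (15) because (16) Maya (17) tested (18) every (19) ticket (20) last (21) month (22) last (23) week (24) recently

10

The displaced element is "this student" (word 2).
It is linked across 2 clause boundaries (Ø → Ø).
It functions as the subject of "read", so the gap sits immediately after word 10 ("believed").
Base order: A coach has mentioned the manager had believed this student had read the draft because Maya tested every ticket last month last week recently.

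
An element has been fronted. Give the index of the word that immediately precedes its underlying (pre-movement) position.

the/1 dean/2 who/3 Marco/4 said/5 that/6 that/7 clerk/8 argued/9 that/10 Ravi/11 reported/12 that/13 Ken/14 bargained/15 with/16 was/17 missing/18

The displaced element is "the dean" (word 2).
It is linked across 3 clause boundaries (that → that → that).
It functions as the object of the preposition "with" of "bargained", so the gap sits immediately after word 16 ("with").
Base order: Marco said that that clerk argued that Ravi reported that Ken bargained with the dean.

16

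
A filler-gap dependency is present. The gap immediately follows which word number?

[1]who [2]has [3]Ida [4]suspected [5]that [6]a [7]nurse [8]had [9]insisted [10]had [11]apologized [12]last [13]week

The displaced element is "who" (word 1).
It is linked across 2 clause boundaries (that → Ø).
It functions as the subject of "apologized", so the gap sits immediately after word 9 ("insisted").
Base order: Ida has suspected that a nurse had insisted who had apologized last week.

9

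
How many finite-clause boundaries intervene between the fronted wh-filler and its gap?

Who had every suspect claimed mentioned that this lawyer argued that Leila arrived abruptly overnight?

"who" is extracted from the subject of "mentioned".
Boundaries crossed, outermost first: [Ø] — 1 in total.

1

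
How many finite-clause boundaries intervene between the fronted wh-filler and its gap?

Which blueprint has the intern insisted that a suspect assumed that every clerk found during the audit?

"which blueprint" is extracted from the object of "found".
Boundaries crossed, outermost first: [that], [that] — 2 in total.

2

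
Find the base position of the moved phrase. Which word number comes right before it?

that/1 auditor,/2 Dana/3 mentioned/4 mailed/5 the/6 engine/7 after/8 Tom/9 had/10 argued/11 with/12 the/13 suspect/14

The displaced element is "that auditor" (word 2).
It is linked across 1 clause boundary (Ø).
It functions as the subject of "mailed", so the gap sits immediately after word 4 ("mentioned").
Base order: Dana mentioned that auditor mailed the engine after Tom had argued with the suspect.

4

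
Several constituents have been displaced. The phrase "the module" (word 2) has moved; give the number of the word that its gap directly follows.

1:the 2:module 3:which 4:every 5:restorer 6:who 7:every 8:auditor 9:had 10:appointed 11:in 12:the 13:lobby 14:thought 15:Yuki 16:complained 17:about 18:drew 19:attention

17

The displaced element is "the module" (word 2).
It is linked across 1 clause boundary (Ø).
It functions as the object of the preposition "about" of "complained", so the gap sits immediately after word 17 ("about").
Base order: Every restorer who every auditor had appointed in the lobby thought Yuki complained about the module.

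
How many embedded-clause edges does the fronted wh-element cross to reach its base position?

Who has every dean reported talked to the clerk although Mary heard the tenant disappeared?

"who" is extracted from the subject of "talked".
Boundaries crossed, outermost first: [Ø] — 1 in total.

1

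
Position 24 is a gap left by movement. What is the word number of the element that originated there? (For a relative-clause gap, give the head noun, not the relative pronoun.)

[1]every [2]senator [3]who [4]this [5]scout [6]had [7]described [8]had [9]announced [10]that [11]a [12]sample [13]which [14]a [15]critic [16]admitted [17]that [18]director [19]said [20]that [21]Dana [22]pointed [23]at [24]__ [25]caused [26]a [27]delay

12

The gap at 24 is the prepositional object of "pointed", inside a relative clause.
The relative pronoun is "which" (word 13); it is bound by the head noun immediately before it.
Its filler is the head noun "sample", at word 12.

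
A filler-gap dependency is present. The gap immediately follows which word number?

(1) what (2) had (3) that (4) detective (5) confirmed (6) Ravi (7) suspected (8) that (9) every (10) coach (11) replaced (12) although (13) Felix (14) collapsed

11

The displaced element is "what" (word 1).
It is linked across 2 clause boundaries (Ø → that).
It functions as the direct object of "replaced", so the gap sits immediately after word 11 ("replaced").
Base order: That detective had confirmed Ravi suspected that every coach replaced what although Felix collapsed.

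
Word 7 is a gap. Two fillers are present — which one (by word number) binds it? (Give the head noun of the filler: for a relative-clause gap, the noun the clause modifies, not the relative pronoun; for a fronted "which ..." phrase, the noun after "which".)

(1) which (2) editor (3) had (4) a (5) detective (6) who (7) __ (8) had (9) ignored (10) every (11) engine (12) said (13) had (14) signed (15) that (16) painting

5

The marked gap is inside the relative clause, the subject of "ignored".
Its filler is the head noun "detective" (via "who"), at word 5.
(The other dependency links word 2 to a gap after word 12.)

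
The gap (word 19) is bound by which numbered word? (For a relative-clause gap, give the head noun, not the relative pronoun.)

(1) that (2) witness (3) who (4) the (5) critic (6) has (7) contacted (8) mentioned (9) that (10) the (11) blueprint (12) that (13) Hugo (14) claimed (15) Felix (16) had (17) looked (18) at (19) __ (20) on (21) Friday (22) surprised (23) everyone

The gap at 19 is the prepositional object of "looked", inside a relative clause.
The relative pronoun is "that" (word 12); it is bound by the head noun immediately before it.
Its filler is the head noun "blueprint", at word 11.

11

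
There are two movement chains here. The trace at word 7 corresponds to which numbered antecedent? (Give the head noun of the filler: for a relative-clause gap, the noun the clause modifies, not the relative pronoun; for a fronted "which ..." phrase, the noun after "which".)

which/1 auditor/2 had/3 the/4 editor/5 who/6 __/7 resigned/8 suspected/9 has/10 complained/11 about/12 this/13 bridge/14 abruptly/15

The marked gap is inside the relative clause, the subject of "resigned".
Its filler is the head noun "editor" (via "who"), at word 5.
(The other dependency links word 2 to a gap after word 9.)

5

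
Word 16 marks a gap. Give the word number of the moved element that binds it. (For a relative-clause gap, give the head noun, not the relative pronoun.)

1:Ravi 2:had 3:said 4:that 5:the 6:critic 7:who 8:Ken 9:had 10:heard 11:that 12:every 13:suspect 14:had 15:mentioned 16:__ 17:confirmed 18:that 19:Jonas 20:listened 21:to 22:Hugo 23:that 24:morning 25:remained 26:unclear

The gap at 16 is the subject of "confirmed", inside a relative clause.
The relative pronoun is "who" (word 7); it is bound by the head noun immediately before it.
Its filler is the head noun "critic", at word 6.

6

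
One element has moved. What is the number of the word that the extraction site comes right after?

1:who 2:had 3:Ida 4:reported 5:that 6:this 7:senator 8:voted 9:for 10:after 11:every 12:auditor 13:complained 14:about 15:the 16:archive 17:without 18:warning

9

The displaced element is "who" (word 1).
It is linked across 1 clause boundary (that).
It functions as the object of the preposition "for" of "voted", so the gap sits immediately after word 9 ("for").
Base order: Ida had reported that this senator voted for who after every auditor complained about the archive without warning.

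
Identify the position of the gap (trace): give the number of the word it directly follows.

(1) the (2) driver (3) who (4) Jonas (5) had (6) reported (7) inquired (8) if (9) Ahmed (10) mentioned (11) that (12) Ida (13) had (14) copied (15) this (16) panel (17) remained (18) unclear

6

The displaced element is "the driver" (word 2).
It is linked across 1 clause boundary (Ø).
It functions as the subject of "inquired", so the gap sits immediately after word 6 ("reported").
Base order: Jonas had reported the driver inquired if Ahmed mentioned that Ida had copied this panel.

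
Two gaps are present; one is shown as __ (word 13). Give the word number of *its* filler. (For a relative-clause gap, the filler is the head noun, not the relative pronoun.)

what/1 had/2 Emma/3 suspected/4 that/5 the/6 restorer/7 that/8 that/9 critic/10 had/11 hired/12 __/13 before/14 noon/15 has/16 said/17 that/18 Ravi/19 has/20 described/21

7

The marked gap is inside the relative clause, the direct object of "hired".
Its filler is the head noun "restorer" (via "that"), at word 7.
(The other dependency links word 1 to a gap after word 21.)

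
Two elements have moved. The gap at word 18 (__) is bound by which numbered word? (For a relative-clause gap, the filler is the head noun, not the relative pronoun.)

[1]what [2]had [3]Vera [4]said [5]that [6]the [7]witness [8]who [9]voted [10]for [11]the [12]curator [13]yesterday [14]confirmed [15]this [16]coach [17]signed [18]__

The marked gap is the direct object of "signed".
Its filler is the fronted wh-phrase "what", at word 1.
(The other dependency links word 7 to a gap after word 8.)

1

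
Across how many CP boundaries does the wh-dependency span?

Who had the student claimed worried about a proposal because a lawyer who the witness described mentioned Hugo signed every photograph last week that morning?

"who" is extracted from the subject of "worried".
Boundaries crossed, outermost first: [Ø] — 1 in total.

1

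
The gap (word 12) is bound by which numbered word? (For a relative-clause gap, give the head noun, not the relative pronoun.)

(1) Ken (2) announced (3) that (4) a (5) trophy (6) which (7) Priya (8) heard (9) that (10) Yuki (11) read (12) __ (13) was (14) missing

5

The gap at 12 is the object of "read", inside a relative clause.
The relative pronoun is "which" (word 6); it is bound by the head noun immediately before it.
Its filler is the head noun "trophy", at word 5.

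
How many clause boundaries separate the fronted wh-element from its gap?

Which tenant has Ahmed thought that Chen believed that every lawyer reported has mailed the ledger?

"which tenant" is extracted from the subject of "mailed".
Boundaries crossed, outermost first: [that], [that], [Ø] — 3 in total.

3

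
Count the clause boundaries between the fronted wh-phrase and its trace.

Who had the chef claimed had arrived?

"who" is extracted from the subject of "arrived".
Boundaries crossed, outermost first: [Ø] — 1 in total.

1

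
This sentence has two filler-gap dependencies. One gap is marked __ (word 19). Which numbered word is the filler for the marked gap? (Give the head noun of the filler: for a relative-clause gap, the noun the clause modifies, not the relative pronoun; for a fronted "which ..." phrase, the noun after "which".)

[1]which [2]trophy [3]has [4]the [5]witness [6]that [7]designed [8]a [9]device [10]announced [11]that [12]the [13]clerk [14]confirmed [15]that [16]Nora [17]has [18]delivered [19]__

The marked gap is the direct object of "delivered".
Its filler is the fronted wh-phrase "which trophy", at word 2.
(The other dependency links word 5 to a gap after word 6.)

2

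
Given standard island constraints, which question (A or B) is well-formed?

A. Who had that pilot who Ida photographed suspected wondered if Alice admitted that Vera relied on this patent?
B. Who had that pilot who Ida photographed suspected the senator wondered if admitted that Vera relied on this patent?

In B, the wh-phrase is extracted from inside a wh-island (introduced by "if"), which blocks movement.
In A, the extraction path crosses only that-complement boundaries, which are transparent.
So A is grammatical.

A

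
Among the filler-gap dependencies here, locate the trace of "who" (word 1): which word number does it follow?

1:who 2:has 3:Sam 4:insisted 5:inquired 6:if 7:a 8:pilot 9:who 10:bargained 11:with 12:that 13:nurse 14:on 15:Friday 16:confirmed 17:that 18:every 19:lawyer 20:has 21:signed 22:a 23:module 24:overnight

4

The displaced element is "who" (word 1).
It is linked across 1 clause boundary (Ø).
It functions as the subject of "inquired", so the gap sits immediately after word 4 ("insisted").
Base order: Sam has insisted that who inquired if a pilot who bargained with that nurse on Friday confirmed that every lawyer has signed a module overnight.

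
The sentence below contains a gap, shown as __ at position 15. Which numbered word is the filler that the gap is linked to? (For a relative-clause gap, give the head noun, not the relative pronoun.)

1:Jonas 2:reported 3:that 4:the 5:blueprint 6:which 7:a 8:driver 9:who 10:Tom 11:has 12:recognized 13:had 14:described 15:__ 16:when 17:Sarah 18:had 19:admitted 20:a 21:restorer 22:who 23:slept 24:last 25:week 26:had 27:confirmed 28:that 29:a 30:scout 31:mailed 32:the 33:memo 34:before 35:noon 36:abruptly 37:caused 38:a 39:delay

The gap at 15 is the object of "described", inside a relative clause.
The relative pronoun is "which" (word 6); it is bound by the head noun immediately before it.
Its filler is the head noun "blueprint", at word 5.

5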